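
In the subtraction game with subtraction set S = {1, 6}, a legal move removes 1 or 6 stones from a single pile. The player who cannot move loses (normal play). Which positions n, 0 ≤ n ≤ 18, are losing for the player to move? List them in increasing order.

0, 2, 4, 7, 9, 11, 14, 16, 18

G(0) = 0
G(1) = mex{0} = 1
G(2) = mex{1} = 0
G(3) = mex{0} = 1
G(4) = mex{1} = 0
G(5) = mex{0} = 1
G(6) = mex{1,0} = 2
G(7) = mex{2,1} = 0
G(8) = mex{0,0} = 1
G(9) = mex{1,1} = 0
G(10) = mex{0,0} = 1
G(11) = mex{1,1} = 0
G(12) = mex{0,2} = 1
G(13) = mex{1,0} = 2
G(14) = mex{2,1} = 0
G(15) = mex{0,0} = 1
G(16) = mex{1,1} = 0
G(17) = mex{0,0} = 1
G(18) = mex{1,1} = 0
P-positions are exactly the n with G(n) = 0.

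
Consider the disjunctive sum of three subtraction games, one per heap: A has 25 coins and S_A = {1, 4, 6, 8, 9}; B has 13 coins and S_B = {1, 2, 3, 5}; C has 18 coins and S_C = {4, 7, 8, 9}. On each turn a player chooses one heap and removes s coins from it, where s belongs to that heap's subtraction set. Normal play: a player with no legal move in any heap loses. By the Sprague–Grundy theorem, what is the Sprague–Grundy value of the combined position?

Heap A, S = {1, 4, 6, 8, 9}:
G(0) = 0
G(1) = mex{0} = 1
G(2) = mex{1} = 0
G(3) = mex{0} = 1
G(4) = mex{1,0} = 2
G(5) = mex{2,1} = 0
G(6) = mex{0,0,0} = 1
G(7) = mex{1,1,1} = 0
G(8) = mex{0,2,0,0} = 1
G(9) = mex{1,0,1,1,0} = 2
G(10) = mex{2,1,2,0,1} = 3
G(11) = mex{3,0,0,1,0} = 2
G(12) = mex{2,1,1,2,1} = 0
G(13) = mex{0,2,0,0,2} = 1
G(14) = mex{1,3,1,1,0} = 2
G(15) = mex{2,2,2,0,1} = 3
G(16) = mex{3,0,3,1,0} = 2
G(17) = mex{2,1,2,2,1} = 0
G(18) = mex{0,2,0,3,2} = 1
G(19) = mex{1,3,1,2,3} = 0
G(20) = mex{0,2,2,0,2} = 1
G(21) = mex{1,0,3,1,0} = 2
G(22) = mex{2,1,2,2,1} = 0
G(23) = mex{0,0,0,3,2} = 1
G(24) = mex{1,1,1,2,3} = 0
G(25) = mex{0,2,0,0,2} = 1
G_A(25) = 1.
Heap B, S = {1, 2, 3, 5}:
G(0) = 0
G(1) = mex{0} = 1
G(2) = mex{1,0} = 2
G(3) = mex{2,1,0} = 3
G(4) = mex{3,2,1} = 0
G(5) = mex{0,3,2,0} = 1
G(6) = mex{1,0,3,1} = 2
G(7) = mex{2,1,0,2} = 3
G(8) = mex{3,2,1,3} = 0
G(9) = mex{0,3,2,0} = 1
G(10) = mex{1,0,3,1} = 2
G(11) = mex{2,1,0,2} = 3
G(12) = mex{3,2,1,3} = 0
G(13) = mex{0,3,2,0} = 1
G_B(13) = 1.
Heap C, S = {4, 7, 8, 9}:
n :  0  1  2  3  4  5  6  7  8  9 10 11 12 13 14 15 16 17 18
G :  0  0  0  0  1  1  1  1  2  2  2  2  3  0  0  0  0  1  1
G_C(18) = 1.
Combined Grundy value = 1 ⊕ 1 ⊕ 1 = 1.

1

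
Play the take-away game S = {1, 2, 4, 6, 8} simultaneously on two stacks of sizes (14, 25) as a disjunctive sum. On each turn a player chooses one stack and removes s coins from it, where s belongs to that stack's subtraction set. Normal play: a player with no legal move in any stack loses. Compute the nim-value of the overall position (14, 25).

3

All stacks use S = {1, 2, 4, 6, 8}:
n :  0  1  2  3  4  5  6  7  8  9 10 11 12 13 14 15 16 17 18 19 20 21 22 23 24 25
G :  0  1  2  0  1  2  3  4  5  3  0  1  2  0  1  2  3  4  5  3  0  1  2  0  1  2
Stack A: G(14) = 1.
Stack B: G(25) = 2.
Combined Grundy value = 1 ⊕ 2 = 3.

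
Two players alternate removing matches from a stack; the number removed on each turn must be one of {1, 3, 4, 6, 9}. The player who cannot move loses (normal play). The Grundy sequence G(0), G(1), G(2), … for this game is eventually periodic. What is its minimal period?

G(0) = 0
G(1) = mex{0} = 1
G(2) = mex{1} = 0
G(3) = mex{0,0} = 1
G(4) = mex{1,1,0} = 2
G(5) = mex{2,0,1} = 3
G(6) = mex{3,1,0,0} = 2
G(7) = mex{2,2,1,1} = 0
G(8) = mex{0,3,2,0} = 1
G(9) = mex{1,2,3,1,0} = 4
G(10) = mex{4,0,2,2,1} = 3
G(11) = mex{3,1,0,3,0} = 2
G(12) = mex{2,4,1,2,1} = 0
G(13) = mex{0,3,4,0,2} = 1
G(14) = mex{1,2,3,1,3} = 0
G(15) = mex{0,0,2,4,2} = 1
G(16) = mex{1,1,0,3,0} = 2
G(17) = mex{2,0,1,2,1} = 3
G(18) = mex{3,1,0,0,4} = 2
G(19) = mex{2,2,1,1,3} = 0
G(20) = mex{0,3,2,0,2} = 1
G(21) = mex{1,2,3,1,0} = 4
G(22) = mex{4,0,2,2,1} = 3
G(23) = mex{3,1,0,3,0} = 2
G(24) = mex{2,4,1,2,1} = 0
G(25) = mex{0,3,4,0,2} = 1
G(n+12) = G(n) holds for n = 0,…,8 (a full window of length max(S) = 9), so the sequence is purely periodic with period 12.

12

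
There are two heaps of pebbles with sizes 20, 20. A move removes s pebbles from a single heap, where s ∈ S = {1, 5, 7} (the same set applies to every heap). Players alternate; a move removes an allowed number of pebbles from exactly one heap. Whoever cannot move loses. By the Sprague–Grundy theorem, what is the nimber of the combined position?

All heaps use S = {1, 5, 7}:
G(0) = 0
G(1) = mex{0} = 1
G(2) = mex{1} = 0
G(3) = mex{0} = 1
G(4) = mex{1} = 0
G(5) = mex{0,0} = 1
G(6) = mex{1,1} = 0
G(7) = mex{0,0,0} = 1
G(8) = mex{1,1,1} = 0
G(9) = mex{0,0,0} = 1
G(10) = mex{1,1,1} = 0
G(11) = mex{0,0,0} = 1
G(12) = mex{1,1,1} = 0
G(13) = mex{0,0,0} = 1
G(14) = mex{1,1,1} = 0
G(15) = mex{0,0,0} = 1
G(16) = mex{1,1,1} = 0
G(17) = mex{0,0,0} = 1
G(18) = mex{1,1,1} = 0
G(19) = mex{0,0,0} = 1
G(20) = mex{1,1,1} = 0
Heap A: G(20) = 0.
Heap B: G(20) = 0.
Combined Grundy value = 0 ⊕ 0 = 0.

0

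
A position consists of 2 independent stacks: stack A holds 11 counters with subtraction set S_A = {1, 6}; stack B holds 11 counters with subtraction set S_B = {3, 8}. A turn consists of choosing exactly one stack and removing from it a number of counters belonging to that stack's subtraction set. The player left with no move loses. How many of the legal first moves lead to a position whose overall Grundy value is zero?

0

Stack A, S = {1, 6}:
G(0) = 0
G(1) = mex{0} = 1
G(2) = mex{1} = 0
G(3) = mex{0} = 1
G(4) = mex{1} = 0
G(5) = mex{0} = 1
G(6) = mex{1,0} = 2
G(7) = mex{2,1} = 0
G(8) = mex{0,0} = 1
G(9) = mex{1,1} = 0
G(10) = mex{0,0} = 1
G(11) = mex{1,1} = 0
G_A(11) = 0.
Stack B, S = {3, 8}:
n :  0  1  2  3  4  5  6  7  8  9 10 11
G :  0  0  0  1  1  1  0  0  2  1  1  0
G_B(11) = 0.
Combined Grundy value = 0 ⊕ 0 = 0.
A winning move leaves total XOR = 0, i.e. changes one component's Grundy value g to g ⊕ X where X is the current total.
Stack A: target g' = 0⊕0 = 0, but every legal move changes the Grundy value (mex property), so 0 moves.
Stack B: target g' = 0⊕0 = 0, but every legal move changes the Grundy value (mex property), so 0 moves.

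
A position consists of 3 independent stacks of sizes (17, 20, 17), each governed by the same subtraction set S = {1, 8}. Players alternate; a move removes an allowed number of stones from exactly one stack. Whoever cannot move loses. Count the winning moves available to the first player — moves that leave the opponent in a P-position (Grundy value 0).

0

All stacks use S = {1, 8}:
G(0) = 0
G(1) = mex{0} = 1
G(2) = mex{1} = 0
G(3) = mex{0} = 1
G(4) = mex{1} = 0
G(5) = mex{0} = 1
G(6) = mex{1} = 0
G(7) = mex{0} = 1
G(8) = mex{1,0} = 2
G(9) = mex{2,1} = 0
G(10) = mex{0,0} = 1
G(11) = mex{1,1} = 0
G(12) = mex{0,0} = 1
G(13) = mex{1,1} = 0
G(14) = mex{0,0} = 1
G(15) = mex{1,1} = 0
G(16) = mex{0,2} = 1
G(17) = mex{1,0} = 2
G(18) = mex{2,1} = 0
G(19) = mex{0,0} = 1
G(20) = mex{1,1} = 0
Stack A: G(17) = 2.
Stack B: G(20) = 0.
Stack C: G(17) = 2.
Combined Grundy value = 2 ⊕ 0 ⊕ 2 = 0.
A winning move leaves total XOR = 0, i.e. changes one component's Grundy value g to g ⊕ X where X is the current total.
Stack A: target g' = 2⊕0 = 2, but every legal move changes the Grundy value (mex property), so 0 moves.
Stack B: target g' = 0⊕0 = 0, but every legal move changes the Grundy value (mex property), so 0 moves.
Stack C: target g' = 2⊕0 = 2, but every legal move changes the Grundy value (mex property), so 0 moves.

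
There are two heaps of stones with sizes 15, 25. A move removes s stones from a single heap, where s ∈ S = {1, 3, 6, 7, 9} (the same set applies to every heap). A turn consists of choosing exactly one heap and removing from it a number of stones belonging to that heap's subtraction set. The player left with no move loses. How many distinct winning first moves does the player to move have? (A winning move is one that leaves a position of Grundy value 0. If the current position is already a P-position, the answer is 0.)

All heaps use S = {1, 3, 6, 7, 9}:
n :  0  1  2  3  4  5  6  7  8  9 10 11 12 13 14 15 16 17 18 19 20 21 22 23 24 25
G :  0  1  0  1  0  1  2  3  2  3  2  3  0  1  0  1  0  1  2  3  2  3  2  3  0  1
Heap A: G(15) = 1.
Heap B: G(25) = 1.
Combined Grundy value = 1 ⊕ 1 = 0.
A winning move leaves total XOR = 0, i.e. changes one component's Grundy value g to g ⊕ X where X is the current total.
Heap A: target g' = 1⊕0 = 1, but every legal move changes the Grundy value (mex property), so 0 moves.
Heap B: target g' = 1⊕0 = 1, but every legal move changes the Grundy value (mex property), so 0 moves.

0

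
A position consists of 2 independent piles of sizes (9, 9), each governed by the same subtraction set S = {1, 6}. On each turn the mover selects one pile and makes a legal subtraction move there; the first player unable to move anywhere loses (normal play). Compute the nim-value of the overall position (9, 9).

All piles use S = {1, 6}:
n : 0 1 2 3 4 5 6 7 8 9
G : 0 1 0 1 0 1 2 0 1 0
Pile A: G(9) = 0.
Pile B: G(9) = 0.
Combined Grundy value = 0 ⊕ 0 = 0.

0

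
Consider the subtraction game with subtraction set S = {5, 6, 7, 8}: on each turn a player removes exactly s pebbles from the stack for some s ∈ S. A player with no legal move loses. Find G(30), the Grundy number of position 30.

G(0) = 0
G(1) = mex{} = 0
G(2) = mex{} = 0
G(3) = mex{} = 0
G(4) = mex{} = 0
G(5) = mex{0} = 1
G(6) = mex{0,0} = 1
G(7) = mex{0,0,0} = 1
G(8) = mex{0,0,0,0} = 1
G(9) = mex{0,0,0,0} = 1
G(10) = mex{1,0,0,0} = 2
G(11) = mex{1,1,0,0} = 2
G(12) = mex{1,1,1,0} = 2
G(13) = mex{1,1,1,1} = 0
G(14) = mex{1,1,1,1} = 0
G(15) = mex{2,1,1,1} = 0
G(16) = mex{2,2,1,1} = 0
G(17) = mex{2,2,2,1} = 0
G(18) = mex{0,2,2,2} = 1
G(19) = mex{0,0,2,2} = 1
G(20) = mex{0,0,0,2} = 1
G(21) = mex{0,0,0,0} = 1
G(22) = mex{0,0,0,0} = 1
G(23) = mex{1,0,0,0} = 2
G(24) = mex{1,1,0,0} = 2
G(25) = mex{1,1,1,0} = 2
G(26) = mex{1,1,1,1} = 0
G(27) = mex{1,1,1,1} = 0
G(28) = mex{2,1,1,1} = 0
G(29) = mex{2,2,1,1} = 0
G(30) = mex{2,2,2,1} = 0

0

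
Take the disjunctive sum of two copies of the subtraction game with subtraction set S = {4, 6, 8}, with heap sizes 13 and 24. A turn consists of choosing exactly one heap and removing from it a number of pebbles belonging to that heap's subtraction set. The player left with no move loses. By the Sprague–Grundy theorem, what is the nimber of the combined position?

All heaps use S = {4, 6, 8}:
G(0) = 0
G(1) = mex{} = 0
G(2) = mex{} = 0
G(3) = mex{} = 0
G(4) = mex{0} = 1
G(5) = mex{0} = 1
G(6) = mex{0,0} = 1
G(7) = mex{0,0} = 1
G(8) = mex{1,0,0} = 2
G(9) = mex{1,0,0} = 2
G(10) = mex{1,1,0} = 2
G(11) = mex{1,1,0} = 2
G(12) = mex{2,1,1} = 0
G(13) = mex{2,1,1} = 0
G(14) = mex{2,2,1} = 0
G(15) = mex{2,2,1} = 0
G(16) = mex{0,2,2} = 1
G(17) = mex{0,2,2} = 1
G(18) = mex{0,0,2} = 1
G(19) = mex{0,0,2} = 1
G(20) = mex{1,0,0} = 2
G(21) = mex{1,0,0} = 2
G(22) = mex{1,1,0} = 2
G(23) = mex{1,1,0} = 2
G(24) = mex{2,1,1} = 0
Heap A: G(13) = 0.
Heap B: G(24) = 0.
Combined Grundy value = 0 ⊕ 0 = 0.

0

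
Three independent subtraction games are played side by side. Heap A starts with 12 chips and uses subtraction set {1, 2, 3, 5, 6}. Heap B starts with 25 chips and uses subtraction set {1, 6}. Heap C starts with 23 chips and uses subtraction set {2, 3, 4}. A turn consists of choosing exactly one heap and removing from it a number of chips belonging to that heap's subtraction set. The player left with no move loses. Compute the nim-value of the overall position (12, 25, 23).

Heap A, S = {1, 2, 3, 5, 6}:
n :  0  1  2  3  4  5  6  7  8  9 10 11 12
G :  0  1  2  3  0  1  2  3  0  1  2  3  0
G_A(12) = 0.
Heap B, S = {1, 6}:
G(0) = 0
G(1) = mex{0} = 1
G(2) = mex{1} = 0
G(3) = mex{0} = 1
G(4) = mex{1} = 0
G(5) = mex{0} = 1
G(6) = mex{1,0} = 2
G(7) = mex{2,1} = 0
G(8) = mex{0,0} = 1
G(9) = mex{1,1} = 0
G(10) = mex{0,0} = 1
G(11) = mex{1,1} = 0
G(12) = mex{0,2} = 1
G(13) = mex{1,0} = 2
G(14) = mex{2,1} = 0
G(15) = mex{0,0} = 1
G(16) = mex{1,1} = 0
G(17) = mex{0,0} = 1
G(18) = mex{1,1} = 0
G(19) = mex{0,2} = 1
G(20) = mex{1,0} = 2
G(21) = mex{2,1} = 0
G(22) = mex{0,0} = 1
G(23) = mex{1,1} = 0
G(24) = mex{0,0} = 1
G(25) = mex{1,1} = 0
G_B(25) = 0.
Heap C, S = {2, 3, 4}:
n :  0  1  2  3  4  5  6  7  8  9 10 11 12 13 14 15 16 17 18 19 20 21 22 23
G :  0  0  1  1  2  2  0  0  1  1  2  2  0  0  1  1  2  2  0  0  1  1  2  2
G_C(23) = 2.
Combined Grundy value = 0 ⊕ 0 ⊕ 2 = 2.

2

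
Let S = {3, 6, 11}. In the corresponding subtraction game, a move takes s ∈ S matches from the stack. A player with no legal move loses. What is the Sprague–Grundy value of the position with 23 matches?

G(0) = 0
G(1) = mex{} = 0
G(2) = mex{} = 0
G(3) = mex{0} = 1
G(4) = mex{0} = 1
G(5) = mex{0} = 1
G(6) = mex{1,0} = 2
G(7) = mex{1,0} = 2
G(8) = mex{1,0} = 2
G(9) = mex{2,1} = 0
G(10) = mex{2,1} = 0
G(11) = mex{2,1,0} = 3
G(12) = mex{0,2,0} = 1
G(13) = mex{0,2,0} = 1
G(14) = mex{3,2,1} = 0
G(15) = mex{1,0,1} = 2
G(16) = mex{1,0,1} = 2
G(17) = mex{0,3,2} = 1
G(18) = mex{2,1,2} = 0
G(19) = mex{2,1,2} = 0
G(20) = mex{1,0,0} = 2
G(21) = mex{0,2,0} = 1
G(22) = mex{0,2,3} = 1
G(23) = mex{2,1,1} = 0

0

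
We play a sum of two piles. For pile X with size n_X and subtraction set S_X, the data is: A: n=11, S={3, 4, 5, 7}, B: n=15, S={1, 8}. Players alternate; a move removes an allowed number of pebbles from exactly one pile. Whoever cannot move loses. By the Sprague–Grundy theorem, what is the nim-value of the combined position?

0

Pile A, S = {3, 4, 5, 7}:
n :  0  1  2  3  4  5  6  7  8  9 10 11
G :  0  0  0  1  1  1  2  2  2  3  0  0
G_A(11) = 0.
Pile B, S = {1, 8}:
n :  0  1  2  3  4  5  6  7  8  9 10 11 12 13 14 15
G :  0  1  0  1  0  1  0  1  2  0  1  0  1  0  1  0
G_B(15) = 0.
Combined Grundy value = 0 ⊕ 0 = 0.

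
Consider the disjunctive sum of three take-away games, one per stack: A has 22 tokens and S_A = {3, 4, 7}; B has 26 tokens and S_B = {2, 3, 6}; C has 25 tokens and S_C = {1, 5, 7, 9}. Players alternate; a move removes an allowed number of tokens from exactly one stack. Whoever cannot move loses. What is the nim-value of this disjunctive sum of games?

3

Stack A, S = {3, 4, 7}:
n :  0  1  2  3  4  5  6  7  8  9 10 11 12 13 14 15 16 17 18 19 20 21 22
G :  0  0  0  1  1  1  2  2  2  3  0  0  0  1  1  1  2  2  2  3  0  0  0
G_A(22) = 0.
Stack B, S = {2, 3, 6}:
n :  0  1  2  3  4  5  6  7  8  9 10 11 12 13 14 15 16 17 18 19 20 21 22 23 24 25 26
G :  0  0  1  1  2  0  3  1  2  0  0  1  1  2  0  3  1  2  0  0  1  1  2  0  3  1  2
G_B(26) = 2.
Stack C, S = {1, 5, 7, 9}:
G(0) = 0
G(1) = mex{0} = 1
G(2) = mex{1} = 0
G(3) = mex{0} = 1
G(4) = mex{1} = 0
G(5) = mex{0,0} = 1
G(6) = mex{1,1} = 0
G(7) = mex{0,0,0} = 1
G(8) = mex{1,1,1} = 0
G(9) = mex{0,0,0,0} = 1
G(10) = mex{1,1,1,1} = 0
G(11) = mex{0,0,0,0} = 1
G(12) = mex{1,1,1,1} = 0
G(13) = mex{0,0,0,0} = 1
G(14) = mex{1,1,1,1} = 0
G(15) = mex{0,0,0,0} = 1
G(16) = mex{1,1,1,1} = 0
G(17) = mex{0,0,0,0} = 1
G(18) = mex{1,1,1,1} = 0
G(19) = mex{0,0,0,0} = 1
G(20) = mex{1,1,1,1} = 0
G(21) = mex{0,0,0,0} = 1
G(22) = mex{1,1,1,1} = 0
G(23) = mex{0,0,0,0} = 1
G(24) = mex{1,1,1,1} = 0
G(25) = mex{0,0,0,0} = 1
G_C(25) = 1.
Combined Grundy value = 0 ⊕ 2 ⊕ 1 = 3.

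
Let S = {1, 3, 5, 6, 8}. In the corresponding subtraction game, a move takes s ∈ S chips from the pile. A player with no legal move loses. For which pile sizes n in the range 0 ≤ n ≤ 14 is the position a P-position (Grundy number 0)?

0, 2, 4, 11, 13

G(0) = 0
G(1) = mex{0} = 1
G(2) = mex{1} = 0
G(3) = mex{0,0} = 1
G(4) = mex{1,1} = 0
G(5) = mex{0,0,0} = 1
G(6) = mex{1,1,1,0} = 2
G(7) = mex{2,0,0,1} = 3
G(8) = mex{3,1,1,0,0} = 2
G(9) = mex{2,2,0,1,1} = 3
G(10) = mex{3,3,1,0,0} = 2
G(11) = mex{2,2,2,1,1} = 0
G(12) = mex{0,3,3,2,0} = 1
G(13) = mex{1,2,2,3,1} = 0
G(14) = mex{0,0,3,2,2} = 1
P-positions are exactly the n with G(n) = 0.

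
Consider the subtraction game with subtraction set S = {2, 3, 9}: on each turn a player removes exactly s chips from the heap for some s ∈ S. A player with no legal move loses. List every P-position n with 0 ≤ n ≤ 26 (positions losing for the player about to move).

G(0) = 0
G(1) = mex{} = 0
G(2) = mex{0} = 1
G(3) = mex{0,0} = 1
G(4) = mex{1,0} = 2
G(5) = mex{1,1} = 0
G(6) = mex{2,1} = 0
G(7) = mex{0,2} = 1
G(8) = mex{0,0} = 1
G(9) = mex{1,0,0} = 2
G(10) = mex{1,1,0} = 2
G(11) = mex{2,1,1} = 0
G(12) = mex{2,2,1} = 0
G(13) = mex{0,2,2} = 1
G(14) = mex{0,0,0} = 1
G(15) = mex{1,0,0} = 2
G(16) = mex{1,1,1} = 0
G(17) = mex{2,1,1} = 0
G(18) = mex{0,2,2} = 1
G(19) = mex{0,0,2} = 1
G(20) = mex{1,0,0} = 2
G(21) = mex{1,1,0} = 2
G(22) = mex{2,1,1} = 0
G(23) = mex{2,2,1} = 0
G(24) = mex{0,2,2} = 1
G(25) = mex{0,0,0} = 1
G(26) = mex{1,0,0} = 2
P-positions are exactly the n with G(n) = 0.

0, 1, 5, 6, 11, 12, 16, 17, 22, 23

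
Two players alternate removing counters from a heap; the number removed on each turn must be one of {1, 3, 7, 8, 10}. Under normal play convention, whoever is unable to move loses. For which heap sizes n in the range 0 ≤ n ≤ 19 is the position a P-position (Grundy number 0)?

G(0) = 0
G(1) = mex{0} = 1
G(2) = mex{1} = 0
G(3) = mex{0,0} = 1
G(4) = mex{1,1} = 0
G(5) = mex{0,0} = 1
G(6) = mex{1,1} = 0
G(7) = mex{0,0,0} = 1
G(8) = mex{1,1,1,0} = 2
G(9) = mex{2,0,0,1} = 3
G(10) = mex{3,1,1,0,0} = 2
G(11) = mex{2,2,0,1,1} = 3
G(12) = mex{3,3,1,0,0} = 2
G(13) = mex{2,2,0,1,1} = 3
G(14) = mex{3,3,1,0,0} = 2
G(15) = mex{2,2,2,1,1} = 0
G(16) = mex{0,3,3,2,0} = 1
G(17) = mex{1,2,2,3,1} = 0
G(18) = mex{0,0,3,2,2} = 1
G(19) = mex{1,1,2,3,3} = 0
P-positions are exactly the n with G(n) = 0.

0, 2, 4, 6, 15, 17, 19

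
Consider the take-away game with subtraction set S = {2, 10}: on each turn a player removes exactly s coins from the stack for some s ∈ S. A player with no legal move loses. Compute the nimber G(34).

1

n :  0  1  2  3  4  5  6  7  8  9 10 11 12 13 14 15 16 17 18 19 20 21 22 23 24 25 26 27 28 29 30 31 32 33 34
G :  0  0  1  1  0  0  1  1  0  0  1  1  0  0  1  1  0  0  1  1  0  0  1  1  0  0  1  1  0  0  1  1  0  0  1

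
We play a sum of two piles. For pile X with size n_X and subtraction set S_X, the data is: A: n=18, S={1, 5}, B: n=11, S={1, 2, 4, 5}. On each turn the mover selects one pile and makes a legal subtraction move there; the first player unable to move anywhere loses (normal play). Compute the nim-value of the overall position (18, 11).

2

Pile A, S = {1, 5}:
n :  0  1  2  3  4  5  6  7  8  9 10 11 12 13 14 15 16 17 18
G :  0  1  0  1  0  1  0  1  0  1  0  1  0  1  0  1  0  1  0
G_A(18) = 0.
Pile B, S = {1, 2, 4, 5}:
G(0) = 0
G(1) = mex{0} = 1
G(2) = mex{1,0} = 2
G(3) = mex{2,1} = 0
G(4) = mex{0,2,0} = 1
G(5) = mex{1,0,1,0} = 2
G(6) = mex{2,1,2,1} = 0
G(7) = mex{0,2,0,2} = 1
G(8) = mex{1,0,1,0} = 2
G(9) = mex{2,1,2,1} = 0
G(10) = mex{0,2,0,2} = 1
G(11) = mex{1,0,1,0} = 2
G_B(11) = 2.
Combined Grundy value = 0 ⊕ 2 = 2.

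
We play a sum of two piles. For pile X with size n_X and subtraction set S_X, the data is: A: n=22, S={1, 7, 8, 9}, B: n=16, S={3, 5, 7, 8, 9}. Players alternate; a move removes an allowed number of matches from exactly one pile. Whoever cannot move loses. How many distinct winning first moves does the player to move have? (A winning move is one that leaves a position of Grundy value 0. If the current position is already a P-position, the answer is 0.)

2

Pile A, S = {1, 7, 8, 9}:
G(0) = 0
G(1) = mex{0} = 1
G(2) = mex{1} = 0
G(3) = mex{0} = 1
G(4) = mex{1} = 0
G(5) = mex{0} = 1
G(6) = mex{1} = 0
G(7) = mex{0,0} = 1
G(8) = mex{1,1,0} = 2
G(9) = mex{2,0,1,0} = 3
G(10) = mex{3,1,0,1} = 2
G(11) = mex{2,0,1,0} = 3
G(12) = mex{3,1,0,1} = 2
G(13) = mex{2,0,1,0} = 3
G(14) = mex{3,1,0,1} = 2
G(15) = mex{2,2,1,0} = 3
G(16) = mex{3,3,2,1} = 0
G(17) = mex{0,2,3,2} = 1
G(18) = mex{1,3,2,3} = 0
G(19) = mex{0,2,3,2} = 1
G(20) = mex{1,3,2,3} = 0
G(21) = mex{0,2,3,2} = 1
G(22) = mex{1,3,2,3} = 0
G_A(22) = 0.
Pile B, S = {3, 5, 7, 8, 9}:
n :  0  1  2  3  4  5  6  7  8  9 10 11 12 13 14 15 16
G :  0  0  0  1  1  1  2  2  2  3  3  3  0  0  0  1  1
G_B(16) = 1.
Combined Grundy value = 0 ⊕ 1 = 1.
A winning move leaves total XOR = 0, i.e. changes one component's Grundy value g to g ⊕ X where X is the current total.
Pile A: need g' = 0⊕1 = 1. Options: 22−1→G=1, 22−7→G=3, 22−8→G=2, 22−9→G=3. Hits: 1.
Pile B: need g' = 1⊕1 = 0. Options: 16−3→G=0, 16−5→G=3, 16−7→G=3, 16−8→G=2, 16−9→G=2. Hits: 1.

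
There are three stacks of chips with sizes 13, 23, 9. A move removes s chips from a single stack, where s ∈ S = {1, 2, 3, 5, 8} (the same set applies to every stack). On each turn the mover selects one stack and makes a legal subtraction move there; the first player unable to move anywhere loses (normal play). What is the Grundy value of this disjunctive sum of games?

5

All stacks use S = {1, 2, 3, 5, 8}:
G(0) = 0
G(1) = mex{0} = 1
G(2) = mex{1,0} = 2
G(3) = mex{2,1,0} = 3
G(4) = mex{3,2,1} = 0
G(5) = mex{0,3,2,0} = 1
G(6) = mex{1,0,3,1} = 2
G(7) = mex{2,1,0,2} = 3
G(8) = mex{3,2,1,3,0} = 4
G(9) = mex{4,3,2,0,1} = 5
G(10) = mex{5,4,3,1,2} = 0
G(11) = mex{0,5,4,2,3} = 1
G(12) = mex{1,0,5,3,0} = 2
G(13) = mex{2,1,0,4,1} = 3
G(14) = mex{3,2,1,5,2} = 0
G(15) = mex{0,3,2,0,3} = 1
G(16) = mex{1,0,3,1,4} = 2
G(17) = mex{2,1,0,2,5} = 3
G(18) = mex{3,2,1,3,0} = 4
G(19) = mex{4,3,2,0,1} = 5
G(20) = mex{5,4,3,1,2} = 0
G(21) = mex{0,5,4,2,3} = 1
G(22) = mex{1,0,5,3,0} = 2
G(23) = mex{2,1,0,4,1} = 3
Stack A: G(13) = 3.
Stack B: G(23) = 3.
Stack C: G(9) = 5.
Combined Grundy value = 3 ⊕ 3 ⊕ 5 = 5.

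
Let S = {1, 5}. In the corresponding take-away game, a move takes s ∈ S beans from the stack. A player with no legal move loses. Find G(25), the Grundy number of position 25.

1

n :  0  1  2  3  4  5  6  7  8  9 10 11 12 13 14 15 16 17 18 19 20 21 22 23 24 25
G :  0  1  0  1  0  1  0  1  0  1  0  1  0  1  0  1  0  1  0  1  0  1  0  1  0  1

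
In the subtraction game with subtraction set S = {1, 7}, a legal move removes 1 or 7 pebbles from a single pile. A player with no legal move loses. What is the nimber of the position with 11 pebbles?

1

n :  0  1  2  3  4  5  6  7  8  9 10 11
G :  0  1  0  1  0  1  0  1  0  1  0  1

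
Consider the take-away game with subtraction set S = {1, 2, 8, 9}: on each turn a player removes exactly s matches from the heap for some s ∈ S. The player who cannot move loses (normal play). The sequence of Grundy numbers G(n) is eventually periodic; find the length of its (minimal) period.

10

G(0) = 0
G(1) = mex{0} = 1
G(2) = mex{1,0} = 2
G(3) = mex{2,1} = 0
G(4) = mex{0,2} = 1
G(5) = mex{1,0} = 2
G(6) = mex{2,1} = 0
G(7) = mex{0,2} = 1
G(8) = mex{1,0,0} = 2
G(9) = mex{2,1,1,0} = 3
G(10) = mex{3,2,2,1} = 0
G(11) = mex{0,3,0,2} = 1
G(12) = mex{1,0,1,0} = 2
G(13) = mex{2,1,2,1} = 0
G(14) = mex{0,2,0,2} = 1
G(15) = mex{1,0,1,0} = 2
G(16) = mex{2,1,2,1} = 0
G(17) = mex{0,2,3,2} = 1
G(18) = mex{1,0,0,3} = 2
G(19) = mex{2,1,1,0} = 3
G(20) = mex{3,2,2,1} = 0
G(21) = mex{0,3,0,2} = 1
G(n+10) = G(n) holds for n = 0,…,8 (a full window of length max(S) = 9), so the sequence is purely periodic with period 10.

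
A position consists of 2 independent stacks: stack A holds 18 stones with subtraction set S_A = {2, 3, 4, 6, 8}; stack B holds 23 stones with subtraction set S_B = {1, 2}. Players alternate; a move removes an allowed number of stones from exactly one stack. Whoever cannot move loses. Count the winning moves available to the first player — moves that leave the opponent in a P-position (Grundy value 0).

Stack A, S = {2, 3, 4, 6, 8}:
n :  0  1  2  3  4  5  6  7  8  9 10 11 12 13 14 15 16 17 18
G :  0  0  1  1  2  2  3  3  4  4  0  0  1  1  2  2  3  3  4
G_A(18) = 4.
Stack B, S = {1, 2}:
G(0) = 0
G(1) = mex{0} = 1
G(2) = mex{1,0} = 2
G(3) = mex{2,1} = 0
G(4) = mex{0,2} = 1
G(5) = mex{1,0} = 2
G(6) = mex{2,1} = 0
G(7) = mex{0,2} = 1
G(8) = mex{1,0} = 2
G(9) = mex{2,1} = 0
G(10) = mex{0,2} = 1
G(11) = mex{1,0} = 2
G(12) = mex{2,1} = 0
G(13) = mex{0,2} = 1
G(14) = mex{1,0} = 2
G(15) = mex{2,1} = 0
G(16) = mex{0,2} = 1
G(17) = mex{1,0} = 2
G(18) = mex{2,1} = 0
G(19) = mex{0,2} = 1
G(20) = mex{1,0} = 2
G(21) = mex{2,1} = 0
G(22) = mex{0,2} = 1
G(23) = mex{1,0} = 2
G_B(23) = 2.
Combined Grundy value = 4 ⊕ 2 = 6.
A winning move leaves total XOR = 0, i.e. changes one component's Grundy value g to g ⊕ X where X is the current total.
Stack A: need g' = 4⊕6 = 2. Options: 18−2→G=3, 18−3→G=2, 18−4→G=2, 18−6→G=1, 18−8→G=0. Hits: 2.
Stack B: need g' = 2⊕6 = 4. Options: 23−1→G=1, 23−2→G=0. Hits: 0.

2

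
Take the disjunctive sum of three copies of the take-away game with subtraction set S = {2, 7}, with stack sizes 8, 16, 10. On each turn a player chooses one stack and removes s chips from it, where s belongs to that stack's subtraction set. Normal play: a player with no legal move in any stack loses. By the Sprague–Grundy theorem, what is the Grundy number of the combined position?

3

All stacks use S = {2, 7}:
G(0) = 0
G(1) = mex{} = 0
G(2) = mex{0} = 1
G(3) = mex{0} = 1
G(4) = mex{1} = 0
G(5) = mex{1} = 0
G(6) = mex{0} = 1
G(7) = mex{0,0} = 1
G(8) = mex{1,0} = 2
G(9) = mex{1,1} = 0
G(10) = mex{2,1} = 0
G(11) = mex{0,0} = 1
G(12) = mex{0,0} = 1
G(13) = mex{1,1} = 0
G(14) = mex{1,1} = 0
G(15) = mex{0,2} = 1
G(16) = mex{0,0} = 1
Stack A: G(8) = 2.
Stack B: G(16) = 1.
Stack C: G(10) = 0.
Combined Grundy value = 2 ⊕ 1 ⊕ 0 = 3.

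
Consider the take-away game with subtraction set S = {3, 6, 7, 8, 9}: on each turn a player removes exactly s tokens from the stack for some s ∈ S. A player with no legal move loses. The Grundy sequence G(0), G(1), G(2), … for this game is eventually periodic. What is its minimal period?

12

G(0) = 0
G(1) = mex{} = 0
G(2) = mex{} = 0
G(3) = mex{0} = 1
G(4) = mex{0} = 1
G(5) = mex{0} = 1
G(6) = mex{1,0} = 2
G(7) = mex{1,0,0} = 2
G(8) = mex{1,0,0,0} = 2
G(9) = mex{2,1,0,0,0} = 3
G(10) = mex{2,1,1,0,0} = 3
G(11) = mex{2,1,1,1,0} = 3
G(12) = mex{3,2,1,1,1} = 0
G(13) = mex{3,2,2,1,1} = 0
G(14) = mex{3,2,2,2,1} = 0
G(15) = mex{0,3,2,2,2} = 1
G(16) = mex{0,3,3,2,2} = 1
G(17) = mex{0,3,3,3,2} = 1
G(18) = mex{1,0,3,3,3} = 2
G(19) = mex{1,0,0,3,3} = 2
G(20) = mex{1,0,0,0,3} = 2
G(21) = mex{2,1,0,0,0} = 3
G(22) = mex{2,1,1,0,0} = 3
G(23) = mex{2,1,1,1,0} = 3
G(24) = mex{3,2,1,1,1} = 0
G(25) = mex{3,2,2,1,1} = 0
G(n+12) = G(n) holds for n = 0,…,8 (a full window of length max(S) = 9), so the sequence is purely periodic with period 12.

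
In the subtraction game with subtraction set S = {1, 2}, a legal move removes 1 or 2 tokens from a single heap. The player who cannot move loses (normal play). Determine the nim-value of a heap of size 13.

1

G(0) = 0
G(1) = mex{0} = 1
G(2) = mex{1,0} = 2
G(3) = mex{2,1} = 0
G(4) = mex{0,2} = 1
G(5) = mex{1,0} = 2
G(6) = mex{2,1} = 0
G(7) = mex{0,2} = 1
G(8) = mex{1,0} = 2
G(9) = mex{2,1} = 0
G(10) = mex{0,2} = 1
G(11) = mex{1,0} = 2
G(12) = mex{2,1} = 0
G(13) = mex{0,2} = 1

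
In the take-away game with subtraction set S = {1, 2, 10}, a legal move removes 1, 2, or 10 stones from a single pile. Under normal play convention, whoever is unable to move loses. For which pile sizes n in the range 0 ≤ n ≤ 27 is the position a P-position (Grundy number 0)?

n :  0  1  2  3  4  5  6  7  8  9 10 11 12 13 14 15 16 17 18 19 20 21 22 23 24 25 26 27
G :  0  1  2  0  1  2  0  1  2  0  1  2  0  1  2  0  1  2  0  1  2  0  1  2  0  1  2  0
P-positions are exactly the n with G(n) = 0.

0, 3, 6, 9, 12, 15, 18, 21, 24, 27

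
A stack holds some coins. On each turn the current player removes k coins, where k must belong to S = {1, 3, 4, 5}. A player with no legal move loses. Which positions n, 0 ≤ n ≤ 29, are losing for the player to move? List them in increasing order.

0, 2, 8, 10, 16, 18, 24, 26

G(0) = 0
G(1) = mex{0} = 1
G(2) = mex{1} = 0
G(3) = mex{0,0} = 1
G(4) = mex{1,1,0} = 2
G(5) = mex{2,0,1,0} = 3
G(6) = mex{3,1,0,1} = 2
G(7) = mex{2,2,1,0} = 3
G(8) = mex{3,3,2,1} = 0
G(9) = mex{0,2,3,2} = 1
G(10) = mex{1,3,2,3} = 0
G(11) = mex{0,0,3,2} = 1
G(12) = mex{1,1,0,3} = 2
G(13) = mex{2,0,1,0} = 3
G(14) = mex{3,1,0,1} = 2
G(15) = mex{2,2,1,0} = 3
G(16) = mex{3,3,2,1} = 0
G(17) = mex{0,2,3,2} = 1
G(18) = mex{1,3,2,3} = 0
G(19) = mex{0,0,3,2} = 1
G(20) = mex{1,1,0,3} = 2
G(21) = mex{2,0,1,0} = 3
G(22) = mex{3,1,0,1} = 2
G(23) = mex{2,2,1,0} = 3
G(24) = mex{3,3,2,1} = 0
G(25) = mex{0,2,3,2} = 1
G(26) = mex{1,3,2,3} = 0
G(27) = mex{0,0,3,2} = 1
G(28) = mex{1,1,0,3} = 2
G(29) = mex{2,0,1,0} = 3
P-positions are exactly the n with G(n) = 0.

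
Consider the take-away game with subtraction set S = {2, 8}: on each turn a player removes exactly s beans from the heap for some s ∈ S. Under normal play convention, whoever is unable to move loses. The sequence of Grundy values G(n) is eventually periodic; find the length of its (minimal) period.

10

G(0) = 0
G(1) = mex{} = 0
G(2) = mex{0} = 1
G(3) = mex{0} = 1
G(4) = mex{1} = 0
G(5) = mex{1} = 0
G(6) = mex{0} = 1
G(7) = mex{0} = 1
G(8) = mex{1,0} = 2
G(9) = mex{1,0} = 2
G(10) = mex{2,1} = 0
G(11) = mex{2,1} = 0
G(12) = mex{0,0} = 1
G(13) = mex{0,0} = 1
G(14) = mex{1,1} = 0
G(15) = mex{1,1} = 0
G(16) = mex{0,2} = 1
G(17) = mex{0,2} = 1
G(18) = mex{1,0} = 2
G(19) = mex{1,0} = 2
G(20) = mex{2,1} = 0
G(21) = mex{2,1} = 0
G(n+10) = G(n) holds for n = 0,…,7 (a full window of length max(S) = 8), so the sequence is purely periodic with period 10.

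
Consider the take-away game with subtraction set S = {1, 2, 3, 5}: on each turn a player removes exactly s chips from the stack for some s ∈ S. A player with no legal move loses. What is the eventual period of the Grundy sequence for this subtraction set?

n :  0  1  2  3  4  5  6  7  8  9 10 11 12 13 14
G :  0  1  2  3  0  1  2  3  0  1  2  3  0  1  2
G(n+4) = G(n) holds for n = 0,…,4 (a full window of length max(S) = 5), so the sequence is purely periodic with period 4.

4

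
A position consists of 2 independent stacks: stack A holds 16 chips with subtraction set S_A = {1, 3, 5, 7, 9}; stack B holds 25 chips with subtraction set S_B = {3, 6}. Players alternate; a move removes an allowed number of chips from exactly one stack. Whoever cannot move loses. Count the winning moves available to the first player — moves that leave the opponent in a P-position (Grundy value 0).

1

Stack A, S = {1, 3, 5, 7, 9}:
G(0) = 0
G(1) = mex{0} = 1
G(2) = mex{1} = 0
G(3) = mex{0,0} = 1
G(4) = mex{1,1} = 0
G(5) = mex{0,0,0} = 1
G(6) = mex{1,1,1} = 0
G(7) = mex{0,0,0,0} = 1
G(8) = mex{1,1,1,1} = 0
G(9) = mex{0,0,0,0,0} = 1
G(10) = mex{1,1,1,1,1} = 0
G(11) = mex{0,0,0,0,0} = 1
G(12) = mex{1,1,1,1,1} = 0
G(13) = mex{0,0,0,0,0} = 1
G(14) = mex{1,1,1,1,1} = 0
G(15) = mex{0,0,0,0,0} = 1
G(16) = mex{1,1,1,1,1} = 0
G_A(16) = 0.
Stack B, S = {3, 6}:
n :  0  1  2  3  4  5  6  7  8  9 10 11 12 13 14 15 16 17 18 19 20 21 22 23 24 25
G :  0  0  0  1  1  1  2  2  2  0  0  0  1  1  1  2  2  2  0  0  0  1  1  1  2  2
G_B(25) = 2.
Combined Grundy value = 0 ⊕ 2 = 2.
A winning move leaves total XOR = 0, i.e. changes one component's Grundy value g to g ⊕ X where X is the current total.
Stack A: need g' = 0⊕2 = 2. Options: 16−1→G=1, 16−3→G=1, 16−5→G=1, 16−7→G=1, 16−9→G=1. Hits: 0.
Stack B: need g' = 2⊕2 = 0. Options: 25−3→G=1, 25−6→G=0. Hits: 1.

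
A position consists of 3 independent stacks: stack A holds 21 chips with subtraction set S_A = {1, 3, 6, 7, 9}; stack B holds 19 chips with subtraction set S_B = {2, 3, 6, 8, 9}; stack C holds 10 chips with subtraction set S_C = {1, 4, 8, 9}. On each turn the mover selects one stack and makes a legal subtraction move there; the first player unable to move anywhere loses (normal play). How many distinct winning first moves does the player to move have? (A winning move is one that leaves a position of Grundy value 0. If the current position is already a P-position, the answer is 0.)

5

Stack A, S = {1, 3, 6, 7, 9}:
n :  0  1  2  3  4  5  6  7  8  9 10 11 12 13 14 15 16 17 18 19 20 21
G :  0  1  0  1  0  1  2  3  2  3  2  3  0  1  0  1  0  1  2  3  2  3
G_A(21) = 3.
Stack B, S = {2, 3, 6, 8, 9}:
n :  0  1  2  3  4  5  6  7  8  9 10 11 12 13 14 15 16 17 18 19
G :  0  0  1  1  2  0  3  1  2  2  3  3  0  4  1  5  0  0  1  1
G_B(19) = 1.
Stack C, S = {1, 4, 8, 9}:
G(0) = 0
G(1) = mex{0} = 1
G(2) = mex{1} = 0
G(3) = mex{0} = 1
G(4) = mex{1,0} = 2
G(5) = mex{2,1} = 0
G(6) = mex{0,0} = 1
G(7) = mex{1,1} = 0
G(8) = mex{0,2,0} = 1
G(9) = mex{1,0,1,0} = 2
G(10) = mex{2,1,0,1} = 3
G_C(10) = 3.
Combined Grundy value = 3 ⊕ 1 ⊕ 3 = 1.
A winning move leaves total XOR = 0, i.e. changes one component's Grundy value g to g ⊕ X where X is the current total.
Stack A: need g' = 3⊕1 = 2. Options: 21−1→G=2, 21−3→G=2, 21−6→G=1, 21−7→G=0, 21−9→G=0. Hits: 2.
Stack B: need g' = 1⊕1 = 0. Options: 19−2→G=0, 19−3→G=0, 19−6→G=4, 19−8→G=3, 19−9→G=3. Hits: 2.
Stack C: need g' = 3⊕1 = 2. Options: 10−1→G=2, 10−4→G=1, 10−8→G=0, 10−9→G=1. Hits: 1.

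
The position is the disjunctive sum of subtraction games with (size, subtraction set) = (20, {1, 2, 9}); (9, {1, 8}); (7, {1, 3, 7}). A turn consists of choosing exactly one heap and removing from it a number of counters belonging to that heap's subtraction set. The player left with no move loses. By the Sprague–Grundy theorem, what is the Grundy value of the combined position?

Heap A, S = {1, 2, 9}:
n :  0  1  2  3  4  5  6  7  8  9 10 11 12 13 14 15 16 17 18 19 20
G :  0  1  2  0  1  2  0  1  2  3  0  1  2  0  1  2  0  1  2  3  0
G_A(20) = 0.
Heap B, S = {1, 8}:
n : 0 1 2 3 4 5 6 7 8 9
G : 0 1 0 1 0 1 0 1 2 0
G_B(9) = 0.
Heap C, S = {1, 3, 7}:
n : 0 1 2 3 4 5 6 7
G : 0 1 0 1 0 1 0 1
G_C(7) = 1.
Combined Grundy value = 0 ⊕ 0 ⊕ 1 = 1.

1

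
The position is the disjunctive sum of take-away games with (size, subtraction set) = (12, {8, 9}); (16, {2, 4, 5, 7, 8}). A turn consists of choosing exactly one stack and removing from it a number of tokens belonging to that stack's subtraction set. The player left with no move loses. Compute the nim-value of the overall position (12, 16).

2

Stack A, S = {8, 9}:
n :  0  1  2  3  4  5  6  7  8  9 10 11 12
G :  0  0  0  0  0  0  0  0  1  1  1  1  1
G_A(12) = 1.
Stack B, S = {2, 4, 5, 7, 8}:
n :  0  1  2  3  4  5  6  7  8  9 10 11 12 13 14 15 16
G :  0  0  1  1  2  2  3  3  4  4  0  0  1  1  2  2  3
G_B(16) = 3.
Combined Grundy value = 1 ⊕ 3 = 2.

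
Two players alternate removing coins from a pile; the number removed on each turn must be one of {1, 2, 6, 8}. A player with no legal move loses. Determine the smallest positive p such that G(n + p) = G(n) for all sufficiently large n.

7

n :  0  1  2  3  4  5  6  7  8  9 10 11 12 13 14 15 16
G :  0  1  2  0  1  2  3  0  1  2  0  1  2  3  0  1  2
G(n+7) = G(n) holds for n = 0,…,7 (a full window of length max(S) = 8), so the sequence is purely periodic with period 7.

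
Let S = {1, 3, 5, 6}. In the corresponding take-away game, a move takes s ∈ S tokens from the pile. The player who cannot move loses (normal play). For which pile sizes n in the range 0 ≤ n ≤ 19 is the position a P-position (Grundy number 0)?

0, 2, 4, 11, 13, 15

n :  0  1  2  3  4  5  6  7  8  9 10 11 12 13 14 15 16 17 18 19
G :  0  1  0  1  0  1  2  3  2  3  2  0  1  0  1  0  1  2  3  2
P-positions are exactly the n with G(n) = 0.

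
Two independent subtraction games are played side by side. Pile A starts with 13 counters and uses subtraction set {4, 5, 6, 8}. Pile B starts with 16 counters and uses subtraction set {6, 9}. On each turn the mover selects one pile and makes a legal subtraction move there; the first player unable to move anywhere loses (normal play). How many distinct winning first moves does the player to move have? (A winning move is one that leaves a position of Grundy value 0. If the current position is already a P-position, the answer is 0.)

Pile A, S = {4, 5, 6, 8}:
n :  0  1  2  3  4  5  6  7  8  9 10 11 12 13
G :  0  0  0  0  1  1  1  1  2  2  2  2  0  0
G_A(13) = 0.
Pile B, S = {6, 9}:
n :  0  1  2  3  4  5  6  7  8  9 10 11 12 13 14 15 16
G :  0  0  0  0  0  0  1  1  1  1  1  1  2  2  2  0  0
G_B(16) = 0.
Combined Grundy value = 0 ⊕ 0 = 0.
A winning move leaves total XOR = 0, i.e. changes one component's Grundy value g to g ⊕ X where X is the current total.
Pile A: target g' = 0⊕0 = 0, but every legal move changes the Grundy value (mex property), so 0 moves.
Pile B: target g' = 0⊕0 = 0, but every legal move changes the Grundy value (mex property), so 0 moves.

0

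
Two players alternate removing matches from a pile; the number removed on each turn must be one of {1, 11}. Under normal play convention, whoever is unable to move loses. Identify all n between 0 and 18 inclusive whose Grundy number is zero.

0, 2, 4, 6, 8, 10, 12, 14, 16, 18

n :  0  1  2  3  4  5  6  7  8  9 10 11 12 13 14 15 16 17 18
G :  0  1  0  1  0  1  0  1  0  1  0  1  0  1  0  1  0  1  0
P-positions are exactly the n with G(n) = 0.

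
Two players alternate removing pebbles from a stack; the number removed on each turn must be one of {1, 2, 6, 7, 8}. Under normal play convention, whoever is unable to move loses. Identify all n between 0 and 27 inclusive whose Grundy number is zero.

n :  0  1  2  3  4  5  6  7  8  9 10 11 12 13 14 15 16 17 18 19 20 21 22 23 24 25 26 27
G :  0  1  2  0  1  2  3  4  5  3  4  5  0  1  2  0  1  2  3  4  5  3  4  5  0  1  2  0
P-positions are exactly the n with G(n) = 0.

0, 3, 12, 15, 24, 27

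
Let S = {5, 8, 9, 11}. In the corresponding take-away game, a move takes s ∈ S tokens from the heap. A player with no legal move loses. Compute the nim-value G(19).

0

G(0) = 0
G(1) = mex{} = 0
G(2) = mex{} = 0
G(3) = mex{} = 0
G(4) = mex{} = 0
G(5) = mex{0} = 1
G(6) = mex{0} = 1
G(7) = mex{0} = 1
G(8) = mex{0,0} = 1
G(9) = mex{0,0,0} = 1
G(10) = mex{1,0,0} = 2
G(11) = mex{1,0,0,0} = 2
G(12) = mex{1,0,0,0} = 2
G(13) = mex{1,1,0,0} = 2
G(14) = mex{1,1,1,0} = 2
G(15) = mex{2,1,1,0} = 3
G(16) = mex{2,1,1,1} = 0
G(17) = mex{2,1,1,1} = 0
G(18) = mex{2,2,1,1} = 0
G(19) = mex{2,2,2,1} = 0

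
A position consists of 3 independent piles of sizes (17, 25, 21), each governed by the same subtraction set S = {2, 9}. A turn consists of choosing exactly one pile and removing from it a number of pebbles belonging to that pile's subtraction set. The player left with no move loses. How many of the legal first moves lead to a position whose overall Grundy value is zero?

All piles use S = {2, 9}:
n :  0  1  2  3  4  5  6  7  8  9 10 11 12 13 14 15 16 17 18 19 20 21 22 23 24 25
G :  0  0  1  1  0  0  1  1  0  2  1  0  0  1  1  0  0  1  1  0  2  1  0  0  1  1
Pile A: G(17) = 1.
Pile B: G(25) = 1.
Pile C: G(21) = 1.
Combined Grundy value = 1 ⊕ 1 ⊕ 1 = 1.
A winning move leaves total XOR = 0, i.e. changes one component's Grundy value g to g ⊕ X where X is the current total.
Pile A: need g' = 1⊕1 = 0. Options: 17−2→G=0, 17−9→G=0. Hits: 2.
Pile B: need g' = 1⊕1 = 0. Options: 25−2→G=0, 25−9→G=0. Hits: 2.
Pile C: need g' = 1⊕1 = 0. Options: 21−2→G=0, 21−9→G=0. Hits: 2.

6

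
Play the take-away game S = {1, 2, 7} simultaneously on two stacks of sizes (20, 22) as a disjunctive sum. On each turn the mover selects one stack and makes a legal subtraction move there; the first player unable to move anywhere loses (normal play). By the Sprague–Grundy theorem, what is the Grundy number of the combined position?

3

All stacks use S = {1, 2, 7}:
G(0) = 0
G(1) = mex{0} = 1
G(2) = mex{1,0} = 2
G(3) = mex{2,1} = 0
G(4) = mex{0,2} = 1
G(5) = mex{1,0} = 2
G(6) = mex{2,1} = 0
G(7) = mex{0,2,0} = 1
G(8) = mex{1,0,1} = 2
G(9) = mex{2,1,2} = 0
G(10) = mex{0,2,0} = 1
G(11) = mex{1,0,1} = 2
G(12) = mex{2,1,2} = 0
G(13) = mex{0,2,0} = 1
G(14) = mex{1,0,1} = 2
G(15) = mex{2,1,2} = 0
G(16) = mex{0,2,0} = 1
G(17) = mex{1,0,1} = 2
G(18) = mex{2,1,2} = 0
G(19) = mex{0,2,0} = 1
G(20) = mex{1,0,1} = 2
G(21) = mex{2,1,2} = 0
G(22) = mex{0,2,0} = 1
Stack A: G(20) = 2.
Stack B: G(22) = 1.
Combined Grundy value = 2 ⊕ 1 = 3.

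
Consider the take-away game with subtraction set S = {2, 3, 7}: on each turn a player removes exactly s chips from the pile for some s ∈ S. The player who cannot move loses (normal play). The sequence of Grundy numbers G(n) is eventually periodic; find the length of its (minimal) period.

5

G(0) = 0
G(1) = mex{} = 0
G(2) = mex{0} = 1
G(3) = mex{0,0} = 1
G(4) = mex{1,0} = 2
G(5) = mex{1,1} = 0
G(6) = mex{2,1} = 0
G(7) = mex{0,2,0} = 1
G(8) = mex{0,0,0} = 1
G(9) = mex{1,0,1} = 2
G(10) = mex{1,1,1} = 0
G(11) = mex{2,1,2} = 0
G(12) = mex{0,2,0} = 1
G(13) = mex{0,0,0} = 1
G(14) = mex{1,0,1} = 2
G(n+5) = G(n) holds for n = 0,…,6 (a full window of length max(S) = 7), so the sequence is purely periodic with period 5.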